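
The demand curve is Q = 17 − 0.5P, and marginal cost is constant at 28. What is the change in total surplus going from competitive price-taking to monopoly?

TS falls by 2.25

Inverting demand: P = 34 − 2Q.
Perfect competition: P = MC = 28, so 34 − 2Q = 28 and Q = 3.
CS = ½·(34 − 28)·3 = 9; PS = (28 − 28)·3 = 0; TS = 9.
A monopolist chooses Q where MR = MC. MR = 34 − 4Q; setting this equal to 28 gives Q = 1.5 and P = 31.
CS = ½·(34 − 31)·1.5 = 2.25; PS = (31 − 28)·1.5 = 4.5; TS = 6.75.
Change in total surplus: 6.75 − 9 = −2.25.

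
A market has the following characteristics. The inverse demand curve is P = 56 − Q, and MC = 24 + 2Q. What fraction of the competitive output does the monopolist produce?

Q_m/Q_c = 0.75

The monopolist equates marginal revenue to marginal cost: 56 − 2Q = 24 + 2Q, so Q = 8. From demand, P = 48.
Competitive equilibrium sets price equal to marginal cost: 56 − Q = 24 + 2Q, so Q = 32/3 and P = 136/3.
Ratio Q_m/Q_c = 8/(32/3) = 0.75.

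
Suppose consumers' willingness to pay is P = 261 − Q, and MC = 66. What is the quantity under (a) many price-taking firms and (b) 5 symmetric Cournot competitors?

Perfect competition: P = MC = 66, so 261 − Q = 66 and Q = 195.
Cournot with 5 identical firms: the symmetric best-response condition is 261 − 6q = 66. Each firm produces q = 32.5, total output Q = 162.5, price P = 98.5.

Competition: Q = 195; Cournot: Q = 162.5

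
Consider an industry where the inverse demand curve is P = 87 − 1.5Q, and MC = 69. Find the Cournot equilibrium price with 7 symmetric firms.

In a 7-firm Cournot equilibrium, symmetry and the first-order condition give q = (87 − 69)/(12) = 1.5. So Q = 10.5 and P = 71.25.

P = 71.25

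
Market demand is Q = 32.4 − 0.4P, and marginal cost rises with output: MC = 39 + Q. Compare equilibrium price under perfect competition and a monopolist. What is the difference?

Inverting demand: P = 81 − 2.5Q.
Under competition P = MC: 81 − 2.5Q = 39 + Q ⇒ Q = 12, P = 51.
Monopoly sets MR = MC: 81 − 5Q = 39 + Q ⇒ Q = 7, P = 81 − 2.5·7 = 63.5.
Change in equilibrium price: 63.5 − 51 = 12.5.

Equilibrium price rises by 12.5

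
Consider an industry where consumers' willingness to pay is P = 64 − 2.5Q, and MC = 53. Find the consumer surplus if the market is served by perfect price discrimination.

CS = 0

A perfectly discriminating monopolist sells every unit with P(Q) ≥ MC(Q), so output equals the competitive quantity Q = 4.4. Each buyer pays their reservation price, so CS = 0 and the firm captures all surplus.
CS = 0.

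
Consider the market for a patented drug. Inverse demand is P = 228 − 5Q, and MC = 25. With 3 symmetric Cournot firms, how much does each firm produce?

q_i = 10.15

With 3 symmetric Cournot firms, each firm's FOC gives 228 − 20q = 25, so q = 10.15, Q = 3·10.15 = 30.45, and P = 75.75.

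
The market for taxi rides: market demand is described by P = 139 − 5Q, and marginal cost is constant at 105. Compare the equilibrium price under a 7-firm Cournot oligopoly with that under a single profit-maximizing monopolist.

Cournot: P = 109.25; Monopoly: P = 122

In a 7-firm Cournot equilibrium, symmetry and the first-order condition give q = (139 − 105)/(40) = 0.85. So Q = 5.95 and P = 109.25.
A monopolist chooses Q where MR = MC. MR = 139 − 10Q; setting this equal to 105 gives Q = 3.4 and P = 122.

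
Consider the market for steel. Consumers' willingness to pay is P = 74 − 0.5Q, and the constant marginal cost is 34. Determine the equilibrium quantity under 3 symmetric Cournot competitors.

With 3 symmetric Cournot firms, each firm's FOC gives 74 − 2q = 34, so q = 20, Q = 3·20 = 60, and P = 44.

Q = 60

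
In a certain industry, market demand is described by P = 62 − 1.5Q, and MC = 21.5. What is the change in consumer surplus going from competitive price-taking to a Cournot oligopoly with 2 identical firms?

Competitive firms price at marginal cost: P = 21.5, giving Q = 27.
CS = ½·(62 − 21.5)·27 = 546.75.
In a 2-firm Cournot equilibrium, symmetry and the first-order condition give q = (62 − 21.5)/(4.5) = 9. So Q = 18 and P = 35.
CS = ½·(62 − 35)·18 = 243.
Change in consumer surplus: 243 − 546.75 = −303.75.

Consumer surplus falls by 303.75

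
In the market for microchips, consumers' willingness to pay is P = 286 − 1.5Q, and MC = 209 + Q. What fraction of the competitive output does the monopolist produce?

Q_m/Q_c = 0.625

A monopolist chooses Q where MR = MC. MR = 286 − 3Q; setting this equal to 209 + Q gives Q = 19.25 and P = 257.125.
Under competition P = MC: 286 − 1.5Q = 209 + Q ⇒ Q = 30.8, P = 239.8.
Ratio Q_m/Q_c = 19.25/30.8 = 0.625.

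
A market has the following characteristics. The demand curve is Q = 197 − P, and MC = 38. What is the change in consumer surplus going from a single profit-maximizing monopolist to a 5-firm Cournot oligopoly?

Consumer surplus rises by 5618

Inverting demand: P = 197 − Q.
A monopolist chooses Q where MR = MC. MR = 197 − 2Q; setting this equal to 38 gives Q = 79.5 and P = 117.5.
CS = ½·(197 − 117.5)·79.5 = 3160.125.
With 5 symmetric Cournot firms, each firm's FOC gives 197 − 6q = 38, so q = 26.5, Q = 5·26.5 = 132.5, and P = 64.5.
CS = ½·(197 − 64.5)·132.5 = 8778.125.
Change in consumer surplus: 8778.125 − 3160.125 = 5618.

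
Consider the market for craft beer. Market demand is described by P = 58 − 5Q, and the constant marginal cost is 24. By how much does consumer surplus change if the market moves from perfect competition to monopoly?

Consumer surplus falls by 86.7

Perfect competition: P = MC = 24, so 58 − 5Q = 24 and Q = 6.8.
CS = ½·(58 − 24)·6.8 = 115.6.
A monopolist chooses Q where MR = MC. MR = 58 − 10Q; setting this equal to 24 gives Q = 3.4 and P = 41.
CS = ½·(58 − 41)·3.4 = 28.9.
Change in consumer surplus: 28.9 − 115.6 = −86.7.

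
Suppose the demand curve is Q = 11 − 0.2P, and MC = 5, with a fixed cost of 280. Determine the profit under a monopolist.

Inverting demand: P = 55 − 5Q.
Monopoly sets MR = MC: 55 − 10Q = 5 ⇒ Q = 5, P = 55 − 5·5 = 30.
Profit = (30 − 5)·5 − 280 = −155.

Profit = −155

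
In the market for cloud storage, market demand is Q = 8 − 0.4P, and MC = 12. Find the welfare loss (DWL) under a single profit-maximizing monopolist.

Inverting demand: P = 20 − 2.5Q.
Under competition P = MC = 12, so Q = (20 − 12)/2.5 = 3.2.
Monopoly sets MR = MC: 20 − 5Q = 12 ⇒ Q = 1.6, P = 20 − 2.5·1.6 = 16.
DWL is the triangle between Q = 1.6 and Q = 3.2: ½·(3.2 − 1.6)·(16 − 12) = 3.2.

DWL = 3.2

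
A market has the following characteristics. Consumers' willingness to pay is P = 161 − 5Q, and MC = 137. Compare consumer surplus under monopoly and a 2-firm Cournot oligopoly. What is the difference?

A monopolist chooses Q where MR = MC. MR = 161 − 10Q; setting this equal to 137 gives Q = 2.4 and P = 149.
CS = ½·(161 − 149)·2.4 = 14.4.
In a 2-firm Cournot equilibrium, symmetry and the first-order condition give q = (161 − 137)/(15) = 1.6. So Q = 3.2 and P = 145.
CS = ½·(161 − 145)·3.2 = 25.6.
Change in consumer surplus: 25.6 − 14.4 = 11.2.

CS rises by 11.2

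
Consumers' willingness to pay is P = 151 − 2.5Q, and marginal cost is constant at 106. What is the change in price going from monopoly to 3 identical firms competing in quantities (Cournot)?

Price falls by 11.25

A monopolist chooses Q where MR = MC. MR = 151 − 5Q; setting this equal to 106 gives Q = 9 and P = 128.5.
With 3 symmetric Cournot firms, each firm's FOC gives 151 − 10q = 106, so q = 4.5, Q = 3·4.5 = 13.5, and P = 117.25.
Change in price: 117.25 − 128.5 = −11.25.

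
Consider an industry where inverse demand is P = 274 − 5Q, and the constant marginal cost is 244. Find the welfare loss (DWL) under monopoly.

Perfect competition: P = MC = 244, so 274 − 5Q = 244 and Q = 6.
The monopolist equates marginal revenue to marginal cost: 274 − 10Q = 244, so Q = 3. From demand, P = 259.
DWL is the triangle between Q = 3 and Q = 6: ½·(6 − 3)·(259 − 244) = 22.5.

DWL = 22.5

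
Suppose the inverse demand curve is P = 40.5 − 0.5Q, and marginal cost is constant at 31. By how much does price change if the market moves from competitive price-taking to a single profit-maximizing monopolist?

Under competition P = MC = 31, so Q = (40.5 − 31)/0.5 = 19.
The monopolist equates marginal revenue to marginal cost: 40.5 − Q = 31, so Q = 9.5. From demand, P = 35.75.
Change in price: 35.75 − 31 = 4.75.

Price rises by 4.75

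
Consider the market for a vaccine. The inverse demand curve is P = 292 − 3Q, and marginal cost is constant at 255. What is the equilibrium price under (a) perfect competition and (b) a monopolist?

Under competition P = MC = 255, so Q = (292 − 255)/3 = 37/3.
Monopoly sets MR = MC: 292 − 6Q = 255 ⇒ Q = 37/6, P = 292 − 3·37/6 = 273.5.

Competition: P = 255; Monopoly: P = 273.5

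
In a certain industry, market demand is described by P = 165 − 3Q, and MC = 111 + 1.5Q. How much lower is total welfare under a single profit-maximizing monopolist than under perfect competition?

Under competition P = MC: 165 − 3Q = 111 + 1.5Q ⇒ Q = 12, P = 129.
CS = ½·(165 − 129)·12 = 216; PS = (129·12 − 111·12 − ½·1.5·12²) = 108; TS = 324.
A monopolist chooses Q where MR = MC. MR = 165 − 6Q; setting this equal to 111 + 1.5Q gives Q = 7.2 and P = 143.4.
CS = ½·(165 − 143.4)·7.2 = 77.76; PS = (143.4·7.2 − 111·7.2 − ½·1.5·7.2²) = 194.4; TS = 272.16.
Change in total welfare: 272.16 − 324 = −51.84.

Total welfare falls by 51.84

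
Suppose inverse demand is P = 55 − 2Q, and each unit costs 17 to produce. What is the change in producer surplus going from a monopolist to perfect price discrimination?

PS rises by 180.5

A monopolist chooses Q where MR = MC. MR = 55 − 4Q; setting this equal to 17 gives Q = 9.5 and P = 36.
PS = (36 − 17)·9.5 = 180.5.
With perfect price discrimination, output is the efficient level Q = 19 (where demand meets MC), but every buyer pays their willingness to pay: CS = 0 and PS = total surplus.
PS = ½·(55 − 17)·19 = 361.
Change in producer surplus: 361 − 180.5 = 180.5.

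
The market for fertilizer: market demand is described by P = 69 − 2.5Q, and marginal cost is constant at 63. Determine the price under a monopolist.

P = 66

A monopolist chooses Q where MR = MC. MR = 69 − 5Q; setting this equal to 63 gives Q = 1.2 and P = 66.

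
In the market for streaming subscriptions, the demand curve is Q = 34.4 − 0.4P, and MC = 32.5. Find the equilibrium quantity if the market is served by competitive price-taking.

Q = 21.4

Inverting demand: P = 86 − 2.5Q.
Competitive firms price at marginal cost: P = 32.5, giving Q = 21.4.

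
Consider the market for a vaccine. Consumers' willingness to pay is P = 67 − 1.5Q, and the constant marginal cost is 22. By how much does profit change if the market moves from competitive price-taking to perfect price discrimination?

Competitive firms price at marginal cost: P = 22, giving Q = 30.
Profit = (22 − 22)·30 = 0.
With perfect price discrimination, output is the efficient level Q = 30 (where demand meets MC), but every buyer pays their willingness to pay: CS = 0 and PS = total surplus.
PS equals the full surplus area, 675. Profit = 675 = 675.
Change in profit: 675 − 0 = 675.

Profit rises by 675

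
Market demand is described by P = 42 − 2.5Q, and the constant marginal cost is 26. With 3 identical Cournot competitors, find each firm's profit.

π_i = 6.4

Cournot with 3 identical firms: the symmetric best-response condition is 42 − 10q = 26. Each firm produces q = 1.6, total output Q = 4.8, price P = 30.
Each firm's profit = (30 − 26)·1.6 = 6.4.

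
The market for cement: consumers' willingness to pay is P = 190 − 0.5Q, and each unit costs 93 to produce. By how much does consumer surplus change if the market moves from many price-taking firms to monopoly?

CS falls by 7056.75

Under competition P = MC = 93, so Q = (190 − 93)/0.5 = 194.
CS = ½·(190 − 93)·194 = 9409.
Monopoly sets MR = MC: 190 − Q = 93 ⇒ Q = 97, P = 190 − 0.5·97 = 141.5.
CS = ½·(190 − 141.5)·97 = 2352.25.
Change in consumer surplus: 2352.25 − 9409 = −7056.75.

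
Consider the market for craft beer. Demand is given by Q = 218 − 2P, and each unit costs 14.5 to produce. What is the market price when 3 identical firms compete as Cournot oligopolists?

P = 38.125

Inverting demand: P = 109 − 0.5Q.
With 3 symmetric Cournot firms, each firm's FOC gives 109 − 2q = 14.5, so q = 47.25, Q = 3·47.25 = 141.75, and P = 38.125.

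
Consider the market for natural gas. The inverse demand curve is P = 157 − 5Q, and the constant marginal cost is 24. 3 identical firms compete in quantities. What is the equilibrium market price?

Cournot with 3 identical firms: the symmetric best-response condition is 157 − 20q = 24. Each firm produces q = 6.65, total output Q = 19.95, price P = 57.25.

P = 57.25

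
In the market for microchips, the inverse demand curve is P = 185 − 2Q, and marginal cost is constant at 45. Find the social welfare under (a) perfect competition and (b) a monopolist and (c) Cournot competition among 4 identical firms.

Competition: TS = 4900; Monopoly: TS = 3675; Cournot: TS = 4704

Perfect competition: P = MC = 45, so 185 − 2Q = 45 and Q = 70.
CS = ½·(185 − 45)·70 = 4900; PS = (45 − 45)·70 = 0; TS = 4900.
The monopolist equates marginal revenue to marginal cost: 185 − 4Q = 45, so Q = 35. From demand, P = 115.
CS = ½·(185 − 115)·35 = 1225; PS = (115 − 45)·35 = 2450; TS = 3675.
Cournot with 4 identical firms: the symmetric best-response condition is 185 − 10q = 45. Each firm produces q = 14, total output Q = 56, price P = 73.
CS = ½·(185 − 73)·56 = 3136; PS = (73 − 45)·56 = 1568; TS = 4704.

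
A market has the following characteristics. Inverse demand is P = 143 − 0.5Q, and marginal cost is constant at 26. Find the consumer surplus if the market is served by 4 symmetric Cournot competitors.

CS = 8760.96

Cournot with 4 identical firms: the symmetric best-response condition is 143 − 2.5q = 26. Each firm produces q = 46.8, total output Q = 187.2, price P = 49.4.
CS = ½·(143 − 49.4)·187.2 = 8760.96.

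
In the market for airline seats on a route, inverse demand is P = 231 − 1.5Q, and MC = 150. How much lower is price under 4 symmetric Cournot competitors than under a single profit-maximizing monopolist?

P falls by 24.3

Monopoly sets MR = MC: 231 − 3Q = 150 ⇒ Q = 27, P = 231 − 1.5·27 = 190.5.
In a 4-firm Cournot equilibrium, symmetry and the first-order condition give q = (231 − 150)/(7.5) = 10.8. So Q = 43.2 and P = 166.2.
Change in price: 166.2 − 190.5 = −24.3.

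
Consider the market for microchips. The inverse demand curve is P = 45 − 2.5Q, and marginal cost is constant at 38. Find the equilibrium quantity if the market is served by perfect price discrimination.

Q = 2.8

With perfect price discrimination, output is the efficient level Q = 2.8 (where demand meets MC), but every buyer pays their willingness to pay: CS = 0 and PS = total surplus.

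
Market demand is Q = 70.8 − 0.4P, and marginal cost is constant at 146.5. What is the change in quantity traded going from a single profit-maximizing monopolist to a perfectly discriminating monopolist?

Inverting demand: P = 177 − 2.5Q.
Monopoly sets MR = MC: 177 − 5Q = 146.5 ⇒ Q = 6.1, P = 177 − 2.5·6.1 = 161.75.
Under first-degree price discrimination the firm charges each unit its demand price and produces up to where P = MC, i.e. Q = 12.2. Consumer surplus is zero; producer surplus equals total surplus.
Change in quantity traded: 12.2 − 6.1 = 6.1.

Q rises by 6.1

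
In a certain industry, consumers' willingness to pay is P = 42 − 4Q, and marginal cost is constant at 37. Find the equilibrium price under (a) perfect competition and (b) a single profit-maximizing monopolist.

Competitive firms price at marginal cost: P = 37, giving Q = 1.25.
A monopolist chooses Q where MR = MC. MR = 42 − 8Q; setting this equal to 37 gives Q = 0.625 and P = 39.5.

Competition: P = 37; Monopoly: P = 39.5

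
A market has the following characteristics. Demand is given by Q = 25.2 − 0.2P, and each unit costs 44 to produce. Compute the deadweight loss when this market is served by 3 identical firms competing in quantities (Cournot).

Inverting demand: P = 126 − 5Q.
Perfect competition: P = MC = 44, so 126 − 5Q = 44 and Q = 16.4.
In a 3-firm Cournot equilibrium, symmetry and the first-order condition give q = (126 − 44)/(20) = 4.1. So Q = 12.3 and P = 64.5.
DWL is the triangle between Q = 12.3 and Q = 16.4: ½·(16.4 − 12.3)·(64.5 − 44) = 42.025.

DWL = 42.025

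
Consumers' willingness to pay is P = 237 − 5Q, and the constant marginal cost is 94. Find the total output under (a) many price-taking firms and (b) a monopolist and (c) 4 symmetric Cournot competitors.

Competition: Q = 28.6; Monopoly: Q = 14.3; Cournot: Q = 22.88

Under competition P = MC = 94, so Q = (237 − 94)/5 = 28.6.
A monopolist chooses Q where MR = MC. MR = 237 − 10Q; setting this equal to 94 gives Q = 14.3 and P = 165.5.
In a 4-firm Cournot equilibrium, symmetry and the first-order condition give q = (237 − 94)/(25) = 5.72. So Q = 22.88 and P = 122.6.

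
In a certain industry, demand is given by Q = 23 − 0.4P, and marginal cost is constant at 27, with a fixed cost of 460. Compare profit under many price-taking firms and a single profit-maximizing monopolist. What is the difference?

Profit rises by 93.025

Inverting demand: P = 57.5 − 2.5Q.
Perfect competition: P = MC = 27, so 57.5 − 2.5Q = 27 and Q = 12.2.
Profit = (27 − 27)·12.2 − 460 = −460.
The monopolist equates marginal revenue to marginal cost: 57.5 − 5Q = 27, so Q = 6.1. From demand, P = 42.25.
Profit = (42.25 − 27)·6.1 − 460 = −366.975.
Change in profit: −366.975 − −460 = 93.025.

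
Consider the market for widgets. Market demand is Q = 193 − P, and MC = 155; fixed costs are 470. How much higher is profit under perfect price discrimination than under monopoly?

π rises by 361

Inverting demand: P = 193 − Q.
Monopoly sets MR = MC: 193 − 2Q = 155 ⇒ Q = 19, P = 193 − 19 = 174.
Profit = (174 − 155)·19 − 470 = −109.
With perfect price discrimination, output is the efficient level Q = 38 (where demand meets MC), but every buyer pays their willingness to pay: CS = 0 and PS = total surplus.
PS equals the full surplus area, 722. Profit = 722 − 470 = 252.
Change in profit: 252 − −109 = 361.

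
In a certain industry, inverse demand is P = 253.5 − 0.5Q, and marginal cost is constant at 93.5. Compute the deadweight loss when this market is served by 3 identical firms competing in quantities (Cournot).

DWL = 1600

Competitive firms price at marginal cost: P = 93.5, giving Q = 320.
With 3 symmetric Cournot firms, each firm's FOC gives 253.5 − 2q = 93.5, so q = 80, Q = 3·80 = 240, and P = 133.5.
DWL is the triangle between Q = 240 and Q = 320: ½·(320 − 240)·(133.5 − 93.5) = 1600.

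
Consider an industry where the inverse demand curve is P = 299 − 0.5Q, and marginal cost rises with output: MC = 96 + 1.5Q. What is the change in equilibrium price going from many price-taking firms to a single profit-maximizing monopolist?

P rises by 10.15

Competitive equilibrium sets price equal to marginal cost: 299 − 0.5Q = 96 + 1.5Q, so Q = 101.5 and P = 248.25.
The monopolist equates marginal revenue to marginal cost: 299 − Q = 96 + 1.5Q, so Q = 81.2. From demand, P = 258.4.
Change in equilibrium price: 258.4 − 248.25 = 10.15.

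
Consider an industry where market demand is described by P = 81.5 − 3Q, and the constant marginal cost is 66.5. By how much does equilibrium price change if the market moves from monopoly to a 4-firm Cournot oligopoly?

The monopolist equates marginal revenue to marginal cost: 81.5 − 6Q = 66.5, so Q = 2.5. From demand, P = 74.
Cournot with 4 identical firms: the symmetric best-response condition is 81.5 − 15q = 66.5. Each firm produces q = 1, total output Q = 4, price P = 69.5.
Change in equilibrium price: 69.5 − 74 = −4.5.

Equilibrium price falls by 4.5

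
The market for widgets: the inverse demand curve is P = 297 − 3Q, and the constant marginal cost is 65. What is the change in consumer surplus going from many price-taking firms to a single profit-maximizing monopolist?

Consumer surplus falls by 6728

Perfect competition: P = MC = 65, so 297 − 3Q = 65 and Q = 232/3.
CS = ½·(297 − 65)·232/3 = 26912/3.
Monopoly sets MR = MC: 297 − 6Q = 65 ⇒ Q = 116/3, P = 297 − 3·116/3 = 181.
CS = ½·(297 − 181)·116/3 = 6728/3.
Change in consumer surplus: 6728/3 − 26912/3 = −6728.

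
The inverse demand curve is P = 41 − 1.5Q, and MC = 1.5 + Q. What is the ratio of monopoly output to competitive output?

A monopolist chooses Q where MR = MC. MR = 41 − 3Q; setting this equal to 1.5 + Q gives Q = 9.875 and P = 419/16.
Competitive equilibrium sets price equal to marginal cost: 41 − 1.5Q = 1.5 + Q, so Q = 15.8 and P = 17.3.
Ratio Q_m/Q_c = 9.875/15.8 = 0.625.

Q_m/Q_c = 0.625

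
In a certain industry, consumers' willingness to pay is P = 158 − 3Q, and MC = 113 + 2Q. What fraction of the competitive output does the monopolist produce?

Q_m/Q_c = 0.625

A monopolist chooses Q where MR = MC. MR = 158 − 6Q; setting this equal to 113 + 2Q gives Q = 5.625 and P = 141.125.
Under competition P = MC: 158 − 3Q = 113 + 2Q ⇒ Q = 9, P = 131.
Ratio Q_m/Q_c = 5.625/9 = 0.625.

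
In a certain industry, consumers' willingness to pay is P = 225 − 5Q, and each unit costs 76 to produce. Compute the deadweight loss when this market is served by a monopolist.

Competitive firms price at marginal cost: P = 76, giving Q = 29.8.
The monopolist equates marginal revenue to marginal cost: 225 − 10Q = 76, so Q = 14.9. From demand, P = 150.5.
DWL is the triangle between Q = 14.9 and Q = 29.8: ½·(29.8 − 14.9)·(150.5 − 76) = 555.025.

DWL = 555.025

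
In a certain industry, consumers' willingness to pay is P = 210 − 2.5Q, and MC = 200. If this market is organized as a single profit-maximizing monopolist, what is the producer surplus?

PS = 10

A monopolist chooses Q where MR = MC. MR = 210 − 5Q; setting this equal to 200 gives Q = 2 and P = 205.
PS = (205 − 200)·2 = 10.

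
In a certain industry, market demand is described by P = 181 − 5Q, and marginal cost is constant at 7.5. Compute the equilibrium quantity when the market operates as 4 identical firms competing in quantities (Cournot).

Q = 27.76

With 4 symmetric Cournot firms, each firm's FOC gives 181 − 25q = 7.5, so q = 6.94, Q = 4·6.94 = 27.76, and P = 42.2.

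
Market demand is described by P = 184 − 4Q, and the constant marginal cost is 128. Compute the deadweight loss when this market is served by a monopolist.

Under competition P = MC = 128, so Q = (184 − 128)/4 = 14.
The monopolist equates marginal revenue to marginal cost: 184 − 8Q = 128, so Q = 7. From demand, P = 156.
DWL is the triangle between Q = 7 and Q = 14: ½·(14 − 7)·(156 − 128) = 98.

DWL = 98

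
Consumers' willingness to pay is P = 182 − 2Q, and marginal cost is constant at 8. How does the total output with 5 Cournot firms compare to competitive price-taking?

With 5 symmetric Cournot firms, each firm's FOC gives 182 − 12q = 8, so q = 14.5, Q = 5·14.5 = 72.5, and P = 37.
Competitive firms price at marginal cost: P = 8, giving Q = 87.

Cournot: Q = 72.5; Competition: Q = 87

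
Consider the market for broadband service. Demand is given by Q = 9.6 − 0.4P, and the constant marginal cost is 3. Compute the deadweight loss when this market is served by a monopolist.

DWL = 22.05

Inverting demand: P = 24 − 2.5Q.
Under competition P = MC = 3, so Q = (24 − 3)/2.5 = 8.4.
Monopoly sets MR = MC: 24 − 5Q = 3 ⇒ Q = 4.2, P = 24 − 2.5·4.2 = 13.5.
DWL is the triangle between Q = 4.2 and Q = 8.4: ½·(8.4 − 4.2)·(13.5 − 3) = 22.05.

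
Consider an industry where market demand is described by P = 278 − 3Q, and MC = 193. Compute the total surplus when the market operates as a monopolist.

TS = 903.125

The monopolist equates marginal revenue to marginal cost: 278 − 6Q = 193, so Q = 85/6. From demand, P = 235.5.
CS = ½·(278 − 235.5)·85/6 = 7225/24; PS = (235.5 − 193)·85/6 = 7225/12; TS = 903.125.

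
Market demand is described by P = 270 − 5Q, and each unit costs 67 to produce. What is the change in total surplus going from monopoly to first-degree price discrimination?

TS rises by 1030.225

A monopolist chooses Q where MR = MC. MR = 270 − 10Q; setting this equal to 67 gives Q = 20.3 and P = 168.5.
CS = ½·(270 − 168.5)·20.3 = 1030.225; PS = (168.5 − 67)·20.3 = 2060.45; TS = 3090.675.
Under first-degree price discrimination the firm charges each unit its demand price and produces up to where P = MC, i.e. Q = 40.6. Consumer surplus is zero; producer surplus equals total surplus.
TS = 4120.9 (equal to competitive TS).
Change in total surplus: 4120.9 − 3090.675 = 1030.225.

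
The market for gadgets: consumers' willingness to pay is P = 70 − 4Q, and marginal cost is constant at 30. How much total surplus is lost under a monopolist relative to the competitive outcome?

Competitive firms price at marginal cost: P = 30, giving Q = 10.
Monopoly sets MR = MC: 70 − 8Q = 30 ⇒ Q = 5, P = 70 − 4·5 = 50.
DWL is the triangle between Q = 5 and Q = 10: ½·(10 − 5)·(50 − 30) = 50.

DWL = 50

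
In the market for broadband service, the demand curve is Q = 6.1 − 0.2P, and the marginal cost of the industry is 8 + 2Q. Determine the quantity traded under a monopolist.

Inverting demand: P = 30.5 − 5Q.
A monopolist chooses Q where MR = MC. MR = 30.5 − 10Q; setting this equal to 8 + 2Q gives Q = 1.875 and P = 21.125.

Q = 1.875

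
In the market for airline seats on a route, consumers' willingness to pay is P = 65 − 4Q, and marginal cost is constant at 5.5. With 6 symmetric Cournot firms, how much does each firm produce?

q_i = 2.125

Cournot with 6 identical firms: the symmetric best-response condition is 65 − 28q = 5.5. Each firm produces q = 2.125, total output Q = 12.75, price P = 14.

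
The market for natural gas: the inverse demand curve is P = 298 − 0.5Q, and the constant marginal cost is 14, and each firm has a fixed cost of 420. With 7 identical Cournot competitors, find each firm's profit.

With 7 symmetric Cournot firms, each firm's FOC gives 298 − 4q = 14, so q = 71, Q = 7·71 = 497, and P = 49.5.
Each firm's profit = (49.5 − 14)·71 − 420 = 2100.5.

π_i = 2100.5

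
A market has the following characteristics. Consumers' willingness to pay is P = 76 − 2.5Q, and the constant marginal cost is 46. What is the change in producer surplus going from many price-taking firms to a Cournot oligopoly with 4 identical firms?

Under competition P = MC = 46, so Q = (76 − 46)/2.5 = 12.
PS = (46 − 46)·12 = 0.
In a 4-firm Cournot equilibrium, symmetry and the first-order condition give q = (76 − 46)/(12.5) = 2.4. So Q = 9.6 and P = 52.
PS = (52 − 46)·9.6 = 57.6.
Change in producer surplus: 57.6 − 0 = 57.6.

Producer surplus rises by 57.6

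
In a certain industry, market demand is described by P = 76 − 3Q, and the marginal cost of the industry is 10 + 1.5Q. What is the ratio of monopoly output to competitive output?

Monopoly sets MR = MC: 76 − 6Q = 10 + 1.5Q ⇒ Q = 8.8, P = 76 − 3·8.8 = 49.6.
Competitive equilibrium sets price equal to marginal cost: 76 − 3Q = 10 + 1.5Q, so Q = 44/3 and P = 32.
Ratio Q_m/Q_c = 8.8/(44/3) = 0.6.

Q_m/Q_c = 0.6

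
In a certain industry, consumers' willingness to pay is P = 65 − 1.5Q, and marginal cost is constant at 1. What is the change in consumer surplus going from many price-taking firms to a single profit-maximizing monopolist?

Perfect competition: P = MC = 1, so 65 − 1.5Q = 1 and Q = 128/3.
CS = ½·(65 − 1)·128/3 = 4096/3.
The monopolist equates marginal revenue to marginal cost: 65 − 3Q = 1, so Q = 64/3. From demand, P = 33.
CS = ½·(65 − 33)·64/3 = 1024/3.
Change in consumer surplus: 1024/3 − 4096/3 = −1024.

Consumer surplus falls by 1024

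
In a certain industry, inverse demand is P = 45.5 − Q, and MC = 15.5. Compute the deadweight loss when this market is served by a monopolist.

DWL = 112.5

Perfect competition: P = MC = 15.5, so 45.5 − Q = 15.5 and Q = 30.
A monopolist chooses Q where MR = MC. MR = 45.5 − 2Q; setting this equal to 15.5 gives Q = 15 and P = 30.5.
DWL is the triangle between Q = 15 and Q = 30: ½·(30 − 15)·(30.5 − 15.5) = 112.5.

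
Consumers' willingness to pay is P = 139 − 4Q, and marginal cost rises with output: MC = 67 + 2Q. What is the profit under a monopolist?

The monopolist equates marginal revenue to marginal cost: 139 − 8Q = 67 + 2Q, so Q = 7.2. From demand, P = 110.2.
Profit = 110.2·7.2 − (67·7.2 + ½·2·7.2²) = 259.2.

Profit = 259.2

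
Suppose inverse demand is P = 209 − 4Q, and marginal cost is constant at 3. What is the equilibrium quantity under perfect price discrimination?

With perfect price discrimination, output is the efficient level Q = 51.5 (where demand meets MC), but every buyer pays their willingness to pay: CS = 0 and PS = total surplus.

Q = 51.5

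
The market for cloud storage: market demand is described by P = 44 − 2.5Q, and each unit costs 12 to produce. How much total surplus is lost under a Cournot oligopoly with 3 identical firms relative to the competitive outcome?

Perfect competition: P = MC = 12, so 44 − 2.5Q = 12 and Q = 12.8.
With 3 symmetric Cournot firms, each firm's FOC gives 44 − 10q = 12, so q = 3.2, Q = 3·3.2 = 9.6, and P = 20.
DWL is the triangle between Q = 9.6 and Q = 12.8: ½·(12.8 − 9.6)·(20 − 12) = 12.8.

DWL = 12.8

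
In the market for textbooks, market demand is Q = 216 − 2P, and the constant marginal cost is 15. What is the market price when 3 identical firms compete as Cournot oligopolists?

Inverting demand: P = 108 − 0.5Q.
Cournot with 3 identical firms: the symmetric best-response condition is 108 − 2q = 15. Each firm produces q = 46.5, total output Q = 139.5, price P = 38.25.

P = 38.25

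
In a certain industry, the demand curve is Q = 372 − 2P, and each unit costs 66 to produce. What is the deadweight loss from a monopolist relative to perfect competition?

DWL = 3600

Inverting demand: P = 186 − 0.5Q.
Competitive firms price at marginal cost: P = 66, giving Q = 240.
The monopolist equates marginal revenue to marginal cost: 186 − Q = 66, so Q = 120. From demand, P = 126.
DWL is the triangle between Q = 120 and Q = 240: ½·(240 − 120)·(126 − 66) = 3600.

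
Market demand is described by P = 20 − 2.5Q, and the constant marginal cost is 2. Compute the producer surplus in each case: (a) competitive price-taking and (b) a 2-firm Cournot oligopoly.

Perfect competition: P = MC = 2, so 20 − 2.5Q = 2 and Q = 7.2.
PS = (2 − 2)·7.2 = 0.
Cournot with 2 identical firms: the symmetric best-response condition is 20 − 7.5q = 2. Each firm produces q = 2.4, total output Q = 4.8, price P = 8.
PS = (8 − 2)·4.8 = 28.8.

Competition: PS = 0; Cournot: PS = 28.8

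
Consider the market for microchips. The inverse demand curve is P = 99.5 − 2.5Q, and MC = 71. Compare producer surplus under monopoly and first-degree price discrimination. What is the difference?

Monopoly sets MR = MC: 99.5 − 5Q = 71 ⇒ Q = 5.7, P = 99.5 − 2.5·5.7 = 85.25.
PS = (85.25 − 71)·5.7 = 81.225.
Under first-degree price discrimination the firm charges each unit its demand price and produces up to where P = MC, i.e. Q = 11.4. Consumer surplus is zero; producer surplus equals total surplus.
PS = ½·(99.5 − 71)·11.4 = 162.45.
Change in producer surplus: 162.45 − 81.225 = 81.225.

PS rises by 81.225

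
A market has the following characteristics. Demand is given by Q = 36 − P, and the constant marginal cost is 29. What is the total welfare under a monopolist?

TS = 18.375

Inverting demand: P = 36 − Q.
Monopoly sets MR = MC: 36 − 2Q = 29 ⇒ Q = 3.5, P = 36 − 3.5 = 32.5.
CS = ½·(36 − 32.5)·3.5 = 6.125; PS = (32.5 − 29)·3.5 = 12.25; TS = 18.375.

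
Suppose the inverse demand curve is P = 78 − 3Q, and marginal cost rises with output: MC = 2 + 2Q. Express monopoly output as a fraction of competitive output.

Q_m/Q_c = 0.625

A monopolist chooses Q where MR = MC. MR = 78 − 6Q; setting this equal to 2 + 2Q gives Q = 9.5 and P = 49.5.
Under competition P = MC: 78 − 3Q = 2 + 2Q ⇒ Q = 15.2, P = 32.4.
Ratio Q_m/Q_c = 9.5/15.2 = 0.625.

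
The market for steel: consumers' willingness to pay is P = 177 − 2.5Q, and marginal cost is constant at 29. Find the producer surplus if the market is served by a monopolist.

Monopoly sets MR = MC: 177 − 5Q = 29 ⇒ Q = 29.6, P = 177 − 2.5·29.6 = 103.
PS = (103 − 29)·29.6 = 2190.4.

PS = 2190.4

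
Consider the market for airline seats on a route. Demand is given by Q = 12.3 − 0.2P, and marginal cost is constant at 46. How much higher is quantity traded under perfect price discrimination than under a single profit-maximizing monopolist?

Inverting demand: P = 61.5 − 5Q.
The monopolist equates marginal revenue to marginal cost: 61.5 − 10Q = 46, so Q = 1.55. From demand, P = 53.75.
Under first-degree price discrimination the firm charges each unit its demand price and produces up to where P = MC, i.e. Q = 3.1. Consumer surplus is zero; producer surplus equals total surplus.
Change in quantity traded: 3.1 − 1.55 = 1.55.

Quantity traded rises by 1.55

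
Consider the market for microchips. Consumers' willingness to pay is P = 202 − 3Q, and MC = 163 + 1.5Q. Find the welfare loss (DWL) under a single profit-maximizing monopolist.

Under competition P = MC: 202 − 3Q = 163 + 1.5Q ⇒ Q = 26/3, P = 176.
A monopolist chooses Q where MR = MC. MR = 202 − 6Q; setting this equal to 163 + 1.5Q gives Q = 5.2 and P = 186.4.
CS = ½·(202 − 176)·26/3 = 338/3; PS = (176·26/3 − 163·26/3 − ½·1.5·(26/3)²) = 169/3; TS = 169.
CS = ½·(202 − 186.4)·5.2 = 40.56; PS = (186.4·5.2 − 163·5.2 − ½·1.5·5.2²) = 101.4; TS = 141.96.
DWL = 169 − 141.96 = 27.04.

DWL = 27.04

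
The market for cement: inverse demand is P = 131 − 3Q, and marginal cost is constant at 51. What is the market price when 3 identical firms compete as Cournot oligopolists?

P = 71

In a 3-firm Cournot equilibrium, symmetry and the first-order condition give q = (131 − 51)/(12) = 20/3. So Q = 20 and P = 71.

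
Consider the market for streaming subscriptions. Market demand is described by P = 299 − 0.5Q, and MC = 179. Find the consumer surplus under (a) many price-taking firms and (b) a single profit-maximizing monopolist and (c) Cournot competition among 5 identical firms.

Competition: CS = 14400; Monopoly: CS = 3600; Cournot: CS = 10000

Competitive firms price at marginal cost: P = 179, giving Q = 240.
CS = ½·(299 − 179)·240 = 14400.
The monopolist equates marginal revenue to marginal cost: 299 − Q = 179, so Q = 120. From demand, P = 239.
CS = ½·(299 − 239)·120 = 3600.
With 5 symmetric Cournot firms, each firm's FOC gives 299 − 3q = 179, so q = 40, Q = 5·40 = 200, and P = 199.
CS = ½·(299 − 199)·200 = 10000.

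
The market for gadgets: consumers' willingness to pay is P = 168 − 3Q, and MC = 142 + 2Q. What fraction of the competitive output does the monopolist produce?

Q_m/Q_c = 0.625

A monopolist chooses Q where MR = MC. MR = 168 − 6Q; setting this equal to 142 + 2Q gives Q = 3.25 and P = 158.25.
Competitive equilibrium sets price equal to marginal cost: 168 − 3Q = 142 + 2Q, so Q = 5.2 and P = 152.4.
Ratio Q_m/Q_c = 3.25/5.2 = 0.625.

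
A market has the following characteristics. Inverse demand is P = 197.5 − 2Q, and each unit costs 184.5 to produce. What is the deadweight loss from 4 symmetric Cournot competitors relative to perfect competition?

DWL = 1.69

Under competition P = MC = 184.5, so Q = (197.5 − 184.5)/2 = 6.5.
With 4 symmetric Cournot firms, each firm's FOC gives 197.5 − 10q = 184.5, so q = 1.3, Q = 4·1.3 = 5.2, and P = 187.1.
DWL is the triangle between Q = 5.2 and Q = 6.5: ½·(6.5 − 5.2)·(187.1 − 184.5) = 1.69.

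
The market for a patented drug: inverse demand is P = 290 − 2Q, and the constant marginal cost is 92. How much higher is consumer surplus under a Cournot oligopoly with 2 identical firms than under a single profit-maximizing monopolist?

CS rises by 1905.75

The monopolist equates marginal revenue to marginal cost: 290 − 4Q = 92, so Q = 49.5. From demand, P = 191.
CS = ½·(290 − 191)·49.5 = 2450.25.
Cournot with 2 identical firms: the symmetric best-response condition is 290 − 6q = 92. Each firm produces q = 33, total output Q = 66, price P = 158.
CS = ½·(290 − 158)·66 = 4356.
Change in consumer surplus: 4356 − 2450.25 = 1905.75.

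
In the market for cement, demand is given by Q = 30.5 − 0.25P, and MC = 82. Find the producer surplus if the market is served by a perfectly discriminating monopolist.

Inverting demand: P = 122 − 4Q.
Under first-degree price discrimination the firm charges each unit its demand price and produces up to where P = MC, i.e. Q = 10. Consumer surplus is zero; producer surplus equals total surplus.
PS = ½·(122 − 82)·10 = 200.

PS = 200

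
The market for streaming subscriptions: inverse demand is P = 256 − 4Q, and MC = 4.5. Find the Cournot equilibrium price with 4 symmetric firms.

With 4 symmetric Cournot firms, each firm's FOC gives 256 − 20q = 4.5, so q = 12.575, Q = 4·12.575 = 50.3, and P = 54.8.

P = 54.8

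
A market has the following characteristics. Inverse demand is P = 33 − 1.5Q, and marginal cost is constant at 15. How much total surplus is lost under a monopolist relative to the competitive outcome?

DWL = 27

Under competition P = MC = 15, so Q = (33 − 15)/1.5 = 12.
The monopolist equates marginal revenue to marginal cost: 33 − 3Q = 15, so Q = 6. From demand, P = 24.
DWL is the triangle between Q = 6 and Q = 12: ½·(12 − 6)·(24 − 15) = 27.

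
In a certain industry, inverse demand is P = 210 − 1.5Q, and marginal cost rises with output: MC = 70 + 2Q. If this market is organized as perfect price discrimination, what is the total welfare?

TS = 2800

With perfect price discrimination, output is the efficient level Q = 40 (where demand meets MC), but every buyer pays their willingness to pay: CS = 0 and PS = total surplus.
TS = 2800 (equal to competitive TS).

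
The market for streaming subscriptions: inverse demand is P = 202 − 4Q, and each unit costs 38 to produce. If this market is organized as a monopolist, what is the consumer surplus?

CS = 840.5

The monopolist equates marginal revenue to marginal cost: 202 − 8Q = 38, so Q = 20.5. From demand, P = 120.
CS = ½·(202 − 120)·20.5 = 840.5.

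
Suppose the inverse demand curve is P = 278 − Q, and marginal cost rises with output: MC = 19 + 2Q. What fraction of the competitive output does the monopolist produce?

Q_m/Q_c = 0.75

Monopoly sets MR = MC: 278 − 2Q = 19 + 2Q ⇒ Q = 64.75, P = 278 − 64.75 = 213.25.
Under competition P = MC: 278 − Q = 19 + 2Q ⇒ Q = 259/3, P = 575/3.
Ratio Q_m/Q_c = 64.75/(259/3) = 0.75.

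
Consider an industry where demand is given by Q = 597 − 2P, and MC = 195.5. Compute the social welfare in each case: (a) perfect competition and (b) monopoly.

Inverting demand: P = 298.5 − 0.5Q.
Perfect competition: P = MC = 195.5, so 298.5 − 0.5Q = 195.5 and Q = 206.
CS = ½·(298.5 − 195.5)·206 = 10609; PS = (195.5 − 195.5)·206 = 0; TS = 10609.
A monopolist chooses Q where MR = MC. MR = 298.5 − Q; setting this equal to 195.5 gives Q = 103 and P = 247.
CS = ½·(298.5 − 247)·103 = 2652.25; PS = (247 − 195.5)·103 = 5304.5; TS = 7956.75.

Competition: TS = 10609; Monopoly: TS = 7956.75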